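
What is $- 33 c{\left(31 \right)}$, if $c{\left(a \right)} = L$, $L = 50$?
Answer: $-1650$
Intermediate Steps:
$c{\left(a \right)} = 50$
$- 33 c{\left(31 \right)} = \left(-33\right) 50 = -1650$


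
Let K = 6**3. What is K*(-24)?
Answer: -5184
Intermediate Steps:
K = 216
K*(-24) = 216*(-24) = -5184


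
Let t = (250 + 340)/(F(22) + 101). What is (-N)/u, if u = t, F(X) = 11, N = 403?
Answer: -22568/295 ≈ -76.502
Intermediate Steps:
t = 295/56 (t = (250 + 340)/(11 + 101) = 590/112 = 590*(1/112) = 295/56 ≈ 5.2679)
u = 295/56 ≈ 5.2679
(-N)/u = (-1*403)/(295/56) = -403*56/295 = -22568/295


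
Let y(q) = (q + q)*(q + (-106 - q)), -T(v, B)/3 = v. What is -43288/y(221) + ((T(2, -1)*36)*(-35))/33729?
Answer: 151188506/131689259 ≈ 1.1481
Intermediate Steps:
T(v, B) = -3*v
y(q) = -212*q (y(q) = (2*q)*(-106) = -212*q)
-43288/y(221) + ((T(2, -1)*36)*(-35))/33729 = -43288/((-212*221)) + ((-3*2*36)*(-35))/33729 = -43288/(-46852) + (-6*36*(-35))*(1/33729) = -43288*(-1/46852) - 216*(-35)*(1/33729) = 10822/11713 + 7560*(1/33729) = 10822/11713 + 2520/11243 = 151188506/131689259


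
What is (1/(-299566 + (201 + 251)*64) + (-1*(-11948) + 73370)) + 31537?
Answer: 31625403489/270638 ≈ 1.1686e+5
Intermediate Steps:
(1/(-299566 + (201 + 251)*64) + (-1*(-11948) + 73370)) + 31537 = (1/(-299566 + 452*64) + (11948 + 73370)) + 31537 = (1/(-299566 + 28928) + 85318) + 31537 = (1/(-270638) + 85318) + 31537 = (-1/270638 + 85318) + 31537 = 23090292883/270638 + 31537 = 31625403489/270638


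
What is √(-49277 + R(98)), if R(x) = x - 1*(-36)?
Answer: I*√49143 ≈ 221.68*I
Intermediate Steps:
R(x) = 36 + x (R(x) = x + 36 = 36 + x)
√(-49277 + R(98)) = √(-49277 + (36 + 98)) = √(-49277 + 134) = √(-49143) = I*√49143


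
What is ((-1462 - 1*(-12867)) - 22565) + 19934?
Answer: 8774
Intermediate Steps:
((-1462 - 1*(-12867)) - 22565) + 19934 = ((-1462 + 12867) - 22565) + 19934 = (11405 - 22565) + 19934 = -11160 + 19934 = 8774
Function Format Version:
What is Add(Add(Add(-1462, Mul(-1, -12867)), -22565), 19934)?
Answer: 8774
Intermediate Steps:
Add(Add(Add(-1462, Mul(-1, -12867)), -22565), 19934) = Add(Add(Add(-1462, 12867), -22565), 19934) = Add(Add(11405, -22565), 19934) = Add(-11160, 19934) = 8774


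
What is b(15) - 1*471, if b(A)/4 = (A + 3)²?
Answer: 825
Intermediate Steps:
b(A) = 4*(3 + A)² (b(A) = 4*(A + 3)² = 4*(3 + A)²)
b(15) - 1*471 = 4*(3 + 15)² - 1*471 = 4*18² - 471 = 4*324 - 471 = 1296 - 471 = 825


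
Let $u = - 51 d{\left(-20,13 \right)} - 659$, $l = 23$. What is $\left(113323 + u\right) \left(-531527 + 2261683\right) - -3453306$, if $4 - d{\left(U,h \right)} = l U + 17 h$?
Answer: $173487925582$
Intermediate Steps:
$d{\left(U,h \right)} = 4 - 23 U - 17 h$ ($d{\left(U,h \right)} = 4 - \left(23 U + 17 h\right) = 4 - \left(17 h + 23 U\right) = 4 - 23 U - 17 h$)
$u = -13052$ ($u = - 51 \left(4 - -460 - 221\right) - 659 = - 51 \left(4 + 460 - 221\right) - 659 = \left(-51\right) 243 - 659 = -12393 - 659 = -13052$)
$\left(113323 + u\right) \left(-531527 + 2261683\right) - -3453306 = \left(113323 - 13052\right) \left(-531527 + 2261683\right) - -3453306 = 100271 \cdot 1730156 + 3453306 = 173484472276 + 3453306 = 173487925582$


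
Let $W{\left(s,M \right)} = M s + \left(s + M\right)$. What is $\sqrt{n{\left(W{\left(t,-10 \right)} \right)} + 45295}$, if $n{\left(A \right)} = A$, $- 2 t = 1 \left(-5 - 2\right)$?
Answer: $\frac{\sqrt{181014}}{2} \approx 212.73$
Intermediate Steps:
$t = \frac{7}{2}$ ($t = - \frac{1 \left(-5 - 2\right)}{2} = - \frac{1 \left(-7\right)}{2} = \left(- \frac{1}{2}\right) \left(-7\right) = \frac{7}{2} \approx 3.5$)
$W{\left(s,M \right)} = M + s + M s$ ($W{\left(s,M \right)} = M s + \left(M + s\right) = M + s + M s$)
$\sqrt{n{\left(W{\left(t,-10 \right)} \right)} + 45295} = \sqrt{\left(-10 + \frac{7}{2} - 35\right) + 45295} = \sqrt{- \frac{83}{2} + 45295} = \sqrt{\frac{90507}{2}} = \frac{\sqrt{181014}}{2}$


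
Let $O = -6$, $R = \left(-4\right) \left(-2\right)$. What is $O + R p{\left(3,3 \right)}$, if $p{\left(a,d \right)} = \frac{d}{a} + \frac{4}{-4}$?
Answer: $-6$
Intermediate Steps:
$R = 8$
$p{\left(a,d \right)} = -1 + \frac{d}{a}$ ($p{\left(a,d \right)} = \frac{d}{a} + 4 \left(- \frac{1}{4}\right) = \frac{d}{a} - 1 = -1 + \frac{d}{a}$)
$O + R p{\left(3,3 \right)} = -6 + 8 \frac{3 - 3}{3} = -6 + 8 \cdot \frac{1}{3} \cdot 0 = -6 + 8 \cdot 0 = -6 + 0 = -6$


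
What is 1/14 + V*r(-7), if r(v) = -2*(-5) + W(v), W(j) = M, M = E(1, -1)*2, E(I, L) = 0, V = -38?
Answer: -5319/14 ≈ -379.93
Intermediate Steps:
M = 0 (M = 0*2 = 0)
W(j) = 0
r(v) = 10 (r(v) = -2*(-5) + 0 = 10 + 0 = 10)
1/14 + V*r(-7) = 1/14 - 38*10 = 1/14 - 380 = -5319/14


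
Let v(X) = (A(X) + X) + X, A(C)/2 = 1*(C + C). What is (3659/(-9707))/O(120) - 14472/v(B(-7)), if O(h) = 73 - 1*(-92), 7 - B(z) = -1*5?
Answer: -321936314/1601655 ≈ -201.00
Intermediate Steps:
B(z) = 12 (B(z) = 7 - (-1)*5 = 7 - 1*(-5) = 7 + 5 = 12)
O(h) = 165 (O(h) = 73 + 92 = 165)
A(C) = 4*C (A(C) = 2*(1*(C + C)) = 2*(1*(2*C)) = 2*(2*C) = 4*C)
v(X) = 6*X (v(X) = (4*X + X) + X = 5*X + X = 6*X)
(3659/(-9707))/O(120) - 14472/v(B(-7)) = (3659/(-9707))/165 - 14472/(6*12) = (3659*(-1/9707))*(1/165) - 14472/72 = -3659/9707*1/165 - 14472*1/72 = -3659/1601655 - 201 = -321936314/1601655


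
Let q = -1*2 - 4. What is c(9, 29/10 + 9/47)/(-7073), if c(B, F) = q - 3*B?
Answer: 3/643 ≈ 0.0046656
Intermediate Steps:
q = -6 (q = -2 - 4 = -6)
c(B, F) = -6 - 3*B
c(9, 29/10 + 9/47)/(-7073) = (-6 - 3*9)/(-7073) = (-6 - 27)*(-1/7073) = -33*(-1/7073) = 3/643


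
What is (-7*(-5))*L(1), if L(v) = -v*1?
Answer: -35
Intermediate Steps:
L(v) = -v
(-7*(-5))*L(1) = (-7*(-5))*(-1*1) = 35*(-1) = -35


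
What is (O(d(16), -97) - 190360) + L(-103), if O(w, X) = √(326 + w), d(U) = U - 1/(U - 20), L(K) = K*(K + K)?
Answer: -338247/2 ≈ -1.6912e+5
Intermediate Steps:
L(K) = 2*K² (L(K) = K*(2*K) = 2*K²)
d(U) = U - 1/(-20 + U)
(O(d(16), -97) - 190360) + L(-103) = (√(326 + (-1 + 16² - 20*16)/(-20 + 16)) - 190360) + 2*(-103)² = (√(326 + (-1 + 256 - 320)/(-4)) - 190360) + 2*10609 = (√(326 - ¼*(-65)) - 190360) + 21218 = (√(326 + 65/4) - 190360) + 21218 = (√(1369/4) - 190360) + 21218 = (37/2 - 190360) + 21218 = -380683/2 + 21218 = -338247/2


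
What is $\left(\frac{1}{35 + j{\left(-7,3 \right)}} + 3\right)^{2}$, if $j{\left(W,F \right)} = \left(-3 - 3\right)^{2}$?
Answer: $\frac{45796}{5041} \approx 9.0847$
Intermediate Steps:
$j{\left(W,F \right)} = 36$ ($j{\left(W,F \right)} = \left(-6\right)^{2} = 36$)
$\left(\frac{1}{35 + j{\left(-7,3 \right)}} + 3\right)^{2} = \left(\frac{1}{35 + 36} + 3\right)^{2} = \left(\frac{1}{71} + 3\right)^{2} = \left(\frac{214}{71}\right)^{2} = \frac{45796}{5041}$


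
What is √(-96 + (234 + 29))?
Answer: √167 ≈ 12.923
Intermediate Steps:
√(-96 + (234 + 29)) = √(-96 + 263) = √167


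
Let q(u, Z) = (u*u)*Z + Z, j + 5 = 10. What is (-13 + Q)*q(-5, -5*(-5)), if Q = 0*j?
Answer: -8450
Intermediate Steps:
j = 5 (j = -5 + 10 = 5)
Q = 0 (Q = 0*5 = 0)
q(u, Z) = Z + Z*u² (q(u, Z) = u²*Z + Z = Z*u² + Z = Z + Z*u²)
(-13 + Q)*q(-5, -5*(-5)) = (-13 + 0)*((-5*(-5))*(1 + (-5)²)) = -325*(1 + 25) = -325*26 = -13*650 = -8450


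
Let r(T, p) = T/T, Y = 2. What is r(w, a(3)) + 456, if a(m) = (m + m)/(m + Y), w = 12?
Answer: 457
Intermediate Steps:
a(m) = 2*m/(2 + m) (a(m) = (m + m)/(m + 2) = (2*m)/(2 + m) = 2*m/(2 + m))
r(T, p) = 1
r(w, a(3)) + 456 = 1 + 456 = 457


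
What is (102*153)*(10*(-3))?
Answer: -468180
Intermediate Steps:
(102*153)*(10*(-3)) = 15606*(-30) = -468180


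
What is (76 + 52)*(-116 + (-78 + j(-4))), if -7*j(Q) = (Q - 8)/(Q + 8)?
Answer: -173440/7 ≈ -24777.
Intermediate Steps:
j(Q) = -(-8 + Q)/(7*(8 + Q)) (j(Q) = -(Q - 8)/(7*(Q + 8)) = -(-8 + Q)/(7*(8 + Q)))
(76 + 52)*(-116 + (-78 + j(-4))) = (76 + 52)*(-116 + (-78 + (8 - 1*(-4))/(7*(8 - 4)))) = 128*(-116 + (-78 + (⅐)*(8 + 4)/4)) = 128*(-116 + (-78 + (⅐)*(¼)*12)) = 128*(-116 + (-78 + 3/7)) = 128*(-116 - 543/7) = 128*(-1355/7) = -173440/7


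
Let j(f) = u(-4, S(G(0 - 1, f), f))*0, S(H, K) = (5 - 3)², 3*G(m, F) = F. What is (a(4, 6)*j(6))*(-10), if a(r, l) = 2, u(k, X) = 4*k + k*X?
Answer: 0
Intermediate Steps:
G(m, F) = F/3
S(H, K) = 4 (S(H, K) = 2² = 4)
u(k, X) = 4*k + X*k
j(f) = 0 (j(f) = -4*(4 + 4)*0 = -4*8*0 = -32*0 = 0)
(a(4, 6)*j(6))*(-10) = (2*0)*(-10) = 0*(-10) = 0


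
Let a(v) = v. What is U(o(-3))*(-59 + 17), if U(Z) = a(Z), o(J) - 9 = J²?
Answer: -756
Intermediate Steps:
o(J) = 9 + J²
U(Z) = Z
U(o(-3))*(-59 + 17) = (9 + (-3)²)*(-59 + 17) = (9 + 9)*(-42) = 18*(-42) = -756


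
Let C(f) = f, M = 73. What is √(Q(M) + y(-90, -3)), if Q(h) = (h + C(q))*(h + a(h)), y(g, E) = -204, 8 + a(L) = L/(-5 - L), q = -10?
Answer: √2590458/26 ≈ 61.903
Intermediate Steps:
a(L) = -8 + L/(-5 - L)
Q(h) = (-10 + h)*(h + (-40 - 9*h)/(5 + h)) (Q(h) = (h - 10)*(h + (-40 - 9*h)/(5 + h)) = (-10 + h)*(h + (-40 - 9*h)/(5 + h)))
√(Q(M) + y(-90, -3)) = √((400 + 73³ - 14*73²)/(5 + 73) - 204) = √((400 + 389017 - 14*5329)/78 - 204) = √((400 + 389017 - 74606)/78 - 204) = √((1/78)*314811 - 204) = √(104937/26 - 204) = √(99633/26) = √2590458/26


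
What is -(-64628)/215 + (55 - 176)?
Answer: 38613/215 ≈ 179.60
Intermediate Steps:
-(-64628)/215 + (55 - 176) = -(-64628)/215 - 121 = -214*(-302/215) - 121 = 64628/215 - 121 = 38613/215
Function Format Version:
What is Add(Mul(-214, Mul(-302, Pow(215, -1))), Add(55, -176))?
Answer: Rational(38613, 215) ≈ 179.60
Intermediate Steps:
Add(Mul(-214, Mul(-302, Pow(215, -1))), Add(55, -176)) = Add(Mul(-214, Mul(-302, Rational(1, 215))), -121) = Add(Mul(-214, Rational(-302, 215)), -121) = Add(Rational(64628, 215), -121) = Rational(38613, 215)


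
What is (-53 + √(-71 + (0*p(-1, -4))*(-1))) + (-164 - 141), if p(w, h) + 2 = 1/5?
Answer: -358 + I*√71 ≈ -358.0 + 8.4261*I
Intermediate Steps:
p(w, h) = -9/5 (p(w, h) = -2 + 1/5 = -2 + ⅕ = -9/5)
(-53 + √(-71 + (0*p(-1, -4))*(-1))) + (-164 - 141) = (-53 + √(-71 + (0*(-9/5))*(-1))) + (-164 - 141) = (-53 + √(-71 + 0*(-1))) - 305 = (-53 + √(-71 + 0)) - 305 = (-53 + √(-71)) - 305 = (-53 + I*√71) - 305 = -358 + I*√71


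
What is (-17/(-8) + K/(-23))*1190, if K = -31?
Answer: 380205/92 ≈ 4132.7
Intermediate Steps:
(-17/(-8) + K/(-23))*1190 = (-17/(-8) - 31/(-23))*1190 = (-17*(-⅛) - 31*(-1/23))*1190 = (17/8 + 31/23)*1190 = (639/184)*1190 = 380205/92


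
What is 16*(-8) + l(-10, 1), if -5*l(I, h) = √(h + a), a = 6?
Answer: -128 - √7/5 ≈ -128.53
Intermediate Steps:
l(I, h) = -√(6 + h)/5 (l(I, h) = -√(h + 6)/5 = -√(6 + h)/5)
16*(-8) + l(-10, 1) = 16*(-8) - √(6 + 1)/5 = -128 - √7/5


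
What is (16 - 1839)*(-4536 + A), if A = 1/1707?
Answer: 14115399673/1707 ≈ 8.2691e+6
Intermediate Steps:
A = 1/1707 ≈ 0.00058582
(16 - 1839)*(-4536 + A) = (16 - 1839)*(-4536 + 1/1707) = -1823*(-7742951/1707) = 14115399673/1707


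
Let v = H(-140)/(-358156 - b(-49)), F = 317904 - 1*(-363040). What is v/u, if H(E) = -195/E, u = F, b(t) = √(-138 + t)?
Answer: -205413/35967063273570352 + 39*I*√187/2445760302602783936 ≈ -5.7111e-12 + 2.1806e-16*I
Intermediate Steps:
F = 680944 (F = 317904 + 363040 = 680944)
u = 680944
v = 39/(28*(-358156 - I*√187)) (v = (-195/(-140))/(-358156 - √(-138 - 49)) = (-195*(-1/140))/(-358156 - √(-187)) = 39/(28*(-358156 - I*√187)) ≈ -3.889e-6 + 1.4849e-10*I)
v/u = (-205413/52819414333 + 39*I*√187/3591720174644)/680944 = (-205413/52819414333 + 39*I*√187/3591720174644)*(1/680944) = -205413/35967063273570352 + 39*I*√187/2445760302602783936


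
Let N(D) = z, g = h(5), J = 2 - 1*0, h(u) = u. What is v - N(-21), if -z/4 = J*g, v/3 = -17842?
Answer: -53486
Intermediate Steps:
v = -53526 (v = 3*(-17842) = -53526)
J = 2 (J = 2 + 0 = 2)
g = 5
z = -40 (z = -8*5 = -4*10 = -40)
N(D) = -40
v - N(-21) = -53526 - 1*(-40) = -53526 + 40 = -53486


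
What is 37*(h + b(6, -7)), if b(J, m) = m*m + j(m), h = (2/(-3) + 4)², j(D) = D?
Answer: 17686/9 ≈ 1965.1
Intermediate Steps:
h = 100/9 (h = (2*(-⅓) + 4)² = (-⅔ + 4)² = (10/3)² = 100/9 ≈ 11.111)
b(J, m) = m + m² (b(J, m) = m*m + m = m² + m = m + m²)
37*(h + b(6, -7)) = 37*(100/9 - 7*(1 - 7)) = 37*(100/9 - 7*(-6)) = 37*(100/9 + 42) = 37*(478/9) = 17686/9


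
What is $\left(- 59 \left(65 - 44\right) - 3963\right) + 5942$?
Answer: $740$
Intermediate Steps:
$\left(- 59 \left(65 - 44\right) - 3963\right) + 5942 = \left(\left(-59\right) 21 - 3963\right) + 5942 = \left(-1239 - 3963\right) + 5942 = -5202 + 5942 = 740$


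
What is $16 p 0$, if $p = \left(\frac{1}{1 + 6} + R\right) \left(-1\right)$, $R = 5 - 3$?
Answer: $0$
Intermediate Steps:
$R = 2$
$p = - \frac{15}{7}$ ($p = \left(\frac{1}{1 + 6} + 2\right) \left(-1\right) = \left(\frac{1}{7} + 2\right) \left(-1\right) = \frac{15}{7} \left(-1\right) = - \frac{15}{7} \approx -2.1429$)
$16 p 0 = 16 \left(- \frac{15}{7}\right) 0 = \left(- \frac{240}{7}\right) 0 = 0$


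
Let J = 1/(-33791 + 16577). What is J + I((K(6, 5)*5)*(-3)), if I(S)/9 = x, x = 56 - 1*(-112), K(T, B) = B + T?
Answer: 26027567/17214 ≈ 1512.0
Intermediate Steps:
x = 168 (x = 56 + 112 = 168)
J = -1/17214 (J = 1/(-17214) = -1/17214 ≈ -5.8092e-5)
I(S) = 1512 (I(S) = 9*168 = 1512)
J + I((K(6, 5)*5)*(-3)) = -1/17214 + 1512 = 26027567/17214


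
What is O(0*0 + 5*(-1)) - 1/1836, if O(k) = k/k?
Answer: 1835/1836 ≈ 0.99946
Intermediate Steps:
O(k) = 1
O(0*0 + 5*(-1)) - 1/1836 = 1 - 1/1836 = 1835/1836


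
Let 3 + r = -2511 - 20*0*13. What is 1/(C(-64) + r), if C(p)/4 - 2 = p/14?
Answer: -7/17670 ≈ -0.00039615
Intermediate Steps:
C(p) = 8 + 2*p/7 (C(p) = 8 + 4*(p/14) = 8 + 2*p/7)
r = -2514 (r = -3 + (-2511 - 20*0*13) = -3 + (-2511 - 20*0) = -3 + (-2511 - 1*0) = -3 + (-2511 + 0) = -3 - 2511 = -2514)
1/(C(-64) + r) = 1/((8 + (2/7)*(-64)) - 2514) = 1/((8 - 128/7) - 2514) = 1/(-72/7 - 2514) = 1/(-17670/7) = -7/17670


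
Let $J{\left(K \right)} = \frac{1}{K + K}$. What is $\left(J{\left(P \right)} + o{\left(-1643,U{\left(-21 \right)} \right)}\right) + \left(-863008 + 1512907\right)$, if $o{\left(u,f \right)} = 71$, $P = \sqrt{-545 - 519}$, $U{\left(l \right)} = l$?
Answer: $649970 - \frac{i \sqrt{266}}{1064} \approx 6.4997 \cdot 10^{5} - 0.015328 i$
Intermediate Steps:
$P = 2 i \sqrt{266}$ ($P = \sqrt{-1064} = 2 i \sqrt{266} \approx 32.619 i$)
$J{\left(K \right)} = \frac{1}{2 K}$
$\left(J{\left(P \right)} + o{\left(-1643,U{\left(-21 \right)} \right)}\right) + \left(-863008 + 1512907\right) = \left(\frac{1}{2 \cdot 2 i \sqrt{266}} + 71\right) + \left(-863008 + 1512907\right) = \left(\frac{\left(- \frac{1}{532}\right) i \sqrt{266}}{2} + 71\right) + 649899 = \left(- \frac{i \sqrt{266}}{1064} + 71\right) + 649899 = \left(71 - \frac{i \sqrt{266}}{1064}\right) + 649899 = 649970 - \frac{i \sqrt{266}}{1064}$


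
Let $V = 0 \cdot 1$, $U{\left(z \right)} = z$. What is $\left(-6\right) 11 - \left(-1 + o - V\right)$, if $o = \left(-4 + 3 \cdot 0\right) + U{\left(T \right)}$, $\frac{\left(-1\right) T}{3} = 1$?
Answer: $-58$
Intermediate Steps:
$T = -3$ ($T = \left(-3\right) 1 = -3$)
$V = 0$
$o = -7$ ($o = \left(-4 + 3 \cdot 0\right) - 3 = \left(-4 + 0\right) - 3 = -4 - 3 = -7$)
$\left(-6\right) 11 - \left(-1 + o - V\right) = \left(-6\right) 11 + \left(1 - \left(-7 - 0\right)\right) = -66 + \left(1 - \left(-7 + 0\right)\right) = -66 + \left(1 - -7\right) = -66 + \left(1 + 7\right) = -66 + 8 = -58$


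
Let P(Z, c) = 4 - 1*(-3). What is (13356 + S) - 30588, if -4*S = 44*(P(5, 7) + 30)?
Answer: -17639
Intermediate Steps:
P(Z, c) = 7 (P(Z, c) = 4 + 3 = 7)
S = -407 (S = -11*(7 + 30) = -11*37 = -1/4*1628 = -407)
(13356 + S) - 30588 = (13356 - 407) - 30588 = 12949 - 30588 = -17639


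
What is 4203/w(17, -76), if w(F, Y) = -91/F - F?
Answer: -71451/380 ≈ -188.03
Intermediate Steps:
w(F, Y) = -F - 91/F
4203/w(17, -76) = 4203/(-1*17 - 91/17) = 4203/(-17 - 91*1/17) = 4203/(-17 - 91/17) = 4203/(-380/17) = 4203*(-17/380) = -71451/380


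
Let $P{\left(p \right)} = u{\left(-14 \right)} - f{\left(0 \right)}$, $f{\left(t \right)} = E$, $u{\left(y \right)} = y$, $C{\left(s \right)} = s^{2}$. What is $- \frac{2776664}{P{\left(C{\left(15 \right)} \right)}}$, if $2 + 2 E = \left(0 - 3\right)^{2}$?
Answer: $\frac{5553328}{35} \approx 1.5867 \cdot 10^{5}$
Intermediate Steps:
$E = \frac{7}{2}$ ($E = -1 + \frac{\left(0 - 3\right)^{2}}{2} = -1 + \frac{\left(-3\right)^{2}}{2} = -1 + \frac{1}{2} \cdot 9 = -1 + \frac{9}{2} = \frac{7}{2} \approx 3.5$)
$f{\left(t \right)} = \frac{7}{2}$
$P{\left(p \right)} = - \frac{35}{2}$ ($P{\left(p \right)} = -14 - \frac{7}{2} = - \frac{35}{2}$)
$- \frac{2776664}{P{\left(C{\left(15 \right)} \right)}} = - \frac{2776664}{- \frac{35}{2}} = \left(-2776664\right) \left(- \frac{2}{35}\right) = \frac{5553328}{35}$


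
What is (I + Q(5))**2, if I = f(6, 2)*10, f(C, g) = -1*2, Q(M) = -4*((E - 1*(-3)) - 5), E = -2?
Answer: 16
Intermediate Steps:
Q(M) = 16 (Q(M) = -4*((-2 - 1*(-3)) - 5) = -4*((-2 + 3) - 5) = -4*(1 - 5) = -4*(-4) = 16)
f(C, g) = -2
I = -20 (I = -2*10 = -20)
(I + Q(5))**2 = (-20 + 16)**2 = (-4)**2 = 16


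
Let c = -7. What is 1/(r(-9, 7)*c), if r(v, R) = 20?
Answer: -1/140 ≈ -0.0071429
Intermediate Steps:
1/(r(-9, 7)*c) = 1/(20*(-7)) = 1/(-140) = -1/140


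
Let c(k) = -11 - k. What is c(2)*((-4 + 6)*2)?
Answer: -52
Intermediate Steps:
c(2)*((-4 + 6)*2) = (-11 - 1*2)*((-4 + 6)*2) = (-11 - 2)*(2*2) = -13*4 = -52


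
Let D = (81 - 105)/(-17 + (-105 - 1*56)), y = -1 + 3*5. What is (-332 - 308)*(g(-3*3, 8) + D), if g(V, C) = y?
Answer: -805120/89 ≈ -9046.3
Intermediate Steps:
y = 14 (y = -1 + 15 = 14)
g(V, C) = 14
D = 12/89 (D = -24/(-17 + (-105 - 56)) = -24/(-17 - 161) = -24/(-178) = -24*(-1/178) = 12/89 ≈ 0.13483)
(-332 - 308)*(g(-3*3, 8) + D) = (-332 - 308)*(14 + 12/89) = -640*1258/89 = -805120/89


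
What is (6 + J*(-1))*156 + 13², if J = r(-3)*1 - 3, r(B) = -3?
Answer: 2041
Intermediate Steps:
J = -6 (J = -3*1 - 3 = -3 - 3 = -6)
(6 + J*(-1))*156 + 13² = (6 - 6*(-1))*156 + 13² = (6 + 6)*156 + 169 = 12*156 + 169 = 1872 + 169 = 2041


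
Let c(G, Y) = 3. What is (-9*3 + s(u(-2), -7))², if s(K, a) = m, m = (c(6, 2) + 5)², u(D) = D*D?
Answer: 1369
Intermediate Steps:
u(D) = D²
m = 64 (m = (3 + 5)² = 8² = 64)
s(K, a) = 64
(-9*3 + s(u(-2), -7))² = (-9*3 + 64)² = (-27 + 64)² = 37² = 1369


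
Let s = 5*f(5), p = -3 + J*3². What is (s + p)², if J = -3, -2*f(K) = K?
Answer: 7225/4 ≈ 1806.3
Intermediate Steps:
f(K) = -K/2
p = -30 (p = -3 - 3*3² = -3 - 3*9 = -3 - 27 = -30)
s = -25/2 (s = 5*(-½*5) = 5*(-5/2) = -25/2 ≈ -12.500)
(s + p)² = (-25/2 - 30)² = (-85/2)² = 7225/4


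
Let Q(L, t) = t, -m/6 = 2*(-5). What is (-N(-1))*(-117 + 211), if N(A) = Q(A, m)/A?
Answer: 5640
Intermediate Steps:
m = 60 (m = -12*(-5) = -6*(-10) = 60)
N(A) = 60/A
(-N(-1))*(-117 + 211) = (-60/(-1))*(-117 + 211) = -60*(-1)*94 = -1*(-60)*94 = 60*94 = 5640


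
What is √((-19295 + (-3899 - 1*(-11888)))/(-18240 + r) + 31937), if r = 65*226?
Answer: 2*√1006315447/355 ≈ 178.72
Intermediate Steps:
r = 14690
√((-19295 + (-3899 - 1*(-11888)))/(-18240 + r) + 31937) = √((-19295 + (-3899 - 1*(-11888)))/(-18240 + 14690) + 31937) = √((-19295 + (-3899 + 11888))/(-3550) + 31937) = √((-19295 + 7989)*(-1/3550) + 31937) = √(-11306*(-1/3550) + 31937) = √(5653/1775 + 31937) = √(56693828/1775) = 2*√1006315447/355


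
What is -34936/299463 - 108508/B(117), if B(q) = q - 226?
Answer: 32490323180/32641467 ≈ 995.37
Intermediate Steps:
B(q) = -226 + q
-34936/299463 - 108508/B(117) = -34936/299463 - 108508/(-226 + 117) = -34936*1/299463 - 108508/(-109) = -34936/299463 - 108508*(-1/109) = -34936/299463 + 108508/109 = 32490323180/32641467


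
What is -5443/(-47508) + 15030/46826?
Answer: 484459579/1112304804 ≈ 0.43555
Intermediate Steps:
-5443/(-47508) + 15030/46826 = -5443*(-1/47508) + 15030*(1/46826) = 5443/47508 + 7515/23413 = 484459579/1112304804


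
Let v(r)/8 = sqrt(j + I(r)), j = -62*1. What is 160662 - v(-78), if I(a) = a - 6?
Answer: 160662 - 8*I*sqrt(146) ≈ 1.6066e+5 - 96.664*I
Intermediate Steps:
j = -62
I(a) = -6 + a
v(r) = 8*sqrt(-68 + r) (v(r) = 8*sqrt(-62 + (-6 + r)) = 8*sqrt(-68 + r))
160662 - v(-78) = 160662 - 8*sqrt(-68 - 78) = 160662 - 8*sqrt(-146) = 160662 - 8*I*sqrt(146)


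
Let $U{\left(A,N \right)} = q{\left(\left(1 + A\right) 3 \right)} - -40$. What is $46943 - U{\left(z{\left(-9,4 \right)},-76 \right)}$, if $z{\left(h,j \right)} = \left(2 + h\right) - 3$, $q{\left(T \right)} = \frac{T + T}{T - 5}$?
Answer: $\frac{750421}{16} \approx 46901.0$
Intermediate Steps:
$q{\left(T \right)} = \frac{2 T}{-5 + T}$
$z{\left(h,j \right)} = -1 + h$
$U{\left(A,N \right)} = 40 + \frac{2 \left(3 + 3 A\right)}{-2 + 3 A}$ ($U{\left(A,N \right)} = \frac{2 \left(1 + A\right) 3}{-5 + \left(1 + A\right) 3} - -40 = \frac{2 \left(3 + 3 A\right)}{-5 + \left(3 + 3 A\right)} + 40 = \frac{2 \left(3 + 3 A\right)}{-2 + 3 A} + 40 = 40 + \frac{2 \left(3 + 3 A\right)}{-2 + 3 A}$)
$46943 - U{\left(z{\left(-9,4 \right)},-76 \right)} = 46943 - \frac{2 \left(-37 + 63 \left(-1 - 9\right)\right)}{-2 + 3 \left(-1 - 9\right)} = 46943 - \frac{2 \left(-37 + 63 \left(-10\right)\right)}{-2 + 3 \left(-10\right)} = 46943 - \frac{2 \left(-37 - 630\right)}{-2 - 30} = 46943 - 2 \frac{1}{-32} \left(-667\right) = 46943 - 2 \left(- \frac{1}{32}\right) \left(-667\right) = 46943 - \frac{667}{16} = \frac{750421}{16}$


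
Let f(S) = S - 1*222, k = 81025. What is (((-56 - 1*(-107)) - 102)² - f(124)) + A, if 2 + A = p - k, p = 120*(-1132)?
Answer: -214168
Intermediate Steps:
p = -135840
f(S) = -222 + S (f(S) = S - 222 = -222 + S)
A = -216867 (A = -2 + (-135840 - 1*81025) = -2 + (-135840 - 81025) = -2 - 216865 = -216867)
(((-56 - 1*(-107)) - 102)² - f(124)) + A = (((-56 - 1*(-107)) - 102)² - (-222 + 124)) - 216867 = (((-56 + 107) - 102)² - 1*(-98)) - 216867 = ((51 - 102)² + 98) - 216867 = ((-51)² + 98) - 216867 = (2601 + 98) - 216867 = 2699 - 216867 = -214168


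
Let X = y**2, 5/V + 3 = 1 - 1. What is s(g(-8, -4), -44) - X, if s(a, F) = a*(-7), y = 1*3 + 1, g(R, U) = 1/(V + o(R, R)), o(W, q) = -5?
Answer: -299/20 ≈ -14.950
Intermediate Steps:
V = -5/3 (V = 5/(-3 + (1 - 1)) = 5/(-3 + 0) = 5/(-3) = 5*(-1/3) = -5/3 ≈ -1.6667)
g(R, U) = -3/20 (g(R, U) = 1/(-5/3 - 5) = 1/(-20/3) = -3/20)
y = 4 (y = 3 + 1 = 4)
s(a, F) = -7*a
X = 16 (X = 4**2 = 16)
s(g(-8, -4), -44) - X = -7*(-3/20) - 1*16 = 21/20 - 16 = -299/20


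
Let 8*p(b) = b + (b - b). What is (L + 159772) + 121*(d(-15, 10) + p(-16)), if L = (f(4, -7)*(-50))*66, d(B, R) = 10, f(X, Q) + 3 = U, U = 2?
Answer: 164040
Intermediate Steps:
f(X, Q) = -1 (f(X, Q) = -3 + 2 = -1)
L = 3300 (L = -1*(-50)*66 = 50*66 = 3300)
p(b) = b/8 (p(b) = (b + (b - b))/8 = (b + 0)/8 = b/8)
(L + 159772) + 121*(d(-15, 10) + p(-16)) = (3300 + 159772) + 121*(10 + (⅛)*(-16)) = 163072 + 121*(10 - 2) = 163072 + 121*8 = 163072 + 968 = 164040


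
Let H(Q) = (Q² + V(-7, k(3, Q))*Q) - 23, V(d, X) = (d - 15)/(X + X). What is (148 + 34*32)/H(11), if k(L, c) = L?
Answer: 3708/173 ≈ 21.434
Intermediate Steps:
V(d, X) = (-15 + d)/(2*X) (V(d, X) = (-15 + d)/((2*X)) = (-15 + d)*(1/(2*X)) = (-15 + d)/(2*X))
H(Q) = -23 + Q² - 11*Q/3 (H(Q) = (Q² + ((½)*(-15 - 7)/3)*Q) - 23 = (Q² + ((½)*(⅓)*(-22))*Q) - 23 = (Q² - 11*Q/3) - 23 = -23 + Q² - 11*Q/3)
(148 + 34*32)/H(11) = (148 + 34*32)/(-23 + 11² - 11/3*11) = (148 + 1088)/(-23 + 121 - 121/3) = 1236/(173/3) = 1236*(3/173) = 3708/173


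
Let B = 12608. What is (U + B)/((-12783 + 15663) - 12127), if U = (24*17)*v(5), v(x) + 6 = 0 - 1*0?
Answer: -10160/9247 ≈ -1.0987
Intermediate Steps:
v(x) = -6 (v(x) = -6 + (0 - 1*0) = -6 + (0 + 0) = -6 + 0 = -6)
U = -2448 (U = (24*17)*(-6) = 408*(-6) = -2448)
(U + B)/((-12783 + 15663) - 12127) = (-2448 + 12608)/((-12783 + 15663) - 12127) = 10160/(2880 - 12127) = 10160/(-9247) = 10160*(-1/9247) = -10160/9247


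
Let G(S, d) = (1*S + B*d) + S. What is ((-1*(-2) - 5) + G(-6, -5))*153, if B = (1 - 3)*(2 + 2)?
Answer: 3825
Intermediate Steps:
B = -8 (B = -2*4 = -8)
G(S, d) = -8*d + 2*S (G(S, d) = (1*S - 8*d) + S = (S - 8*d) + S = -8*d + 2*S)
((-1*(-2) - 5) + G(-6, -5))*153 = ((-1*(-2) - 5) + (-8*(-5) + 2*(-6)))*153 = ((2 - 5) + (40 - 12))*153 = (-3 + 28)*153 = 25*153 = 3825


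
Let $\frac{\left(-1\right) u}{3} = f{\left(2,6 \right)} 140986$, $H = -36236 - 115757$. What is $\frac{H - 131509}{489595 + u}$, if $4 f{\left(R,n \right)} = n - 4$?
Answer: $- \frac{141751}{139058} \approx -1.0194$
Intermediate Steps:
$H = -151993$ ($H = -36236 - 115757 = -151993$)
$f{\left(R,n \right)} = -1 + \frac{n}{4}$ ($f{\left(R,n \right)} = \frac{n - 4}{4} = \frac{-4 + n}{4} = -1 + \frac{n}{4}$)
$u = -211479$ ($u = - 3 \left(-1 + \frac{1}{4} \cdot 6\right) 140986 = - 3 \left(-1 + \frac{3}{2}\right) 140986 = - 3 \cdot \frac{1}{2} \cdot 140986 = \left(-3\right) 70493 = -211479$)
$\frac{H - 131509}{489595 + u} = \frac{-151993 - 131509}{489595 - 211479} = - \frac{283502}{278116} = \left(-283502\right) \frac{1}{278116} = - \frac{141751}{139058}$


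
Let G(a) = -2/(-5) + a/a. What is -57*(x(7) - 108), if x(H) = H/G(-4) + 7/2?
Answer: 11343/2 ≈ 5671.5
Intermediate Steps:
G(a) = 7/5 (G(a) = -2*(-1/5) + 1 = 2/5 + 1 = 7/5)
x(H) = 7/2 + 5*H/7 (x(H) = H/(7/5) + 7/2 = H*(5/7) + 7*(1/2) = 5*H/7 + 7/2 = 7/2 + 5*H/7)
-57*(x(7) - 108) = -57*((7/2 + (5/7)*7) - 108) = -57*((7/2 + 5) - 108) = -57*(17/2 - 108) = -57*(-199/2) = 11343/2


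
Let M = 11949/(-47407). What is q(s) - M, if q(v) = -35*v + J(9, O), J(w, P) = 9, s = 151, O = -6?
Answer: -250107383/47407 ≈ -5275.8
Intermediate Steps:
M = -11949/47407 (M = 11949*(-1/47407) = -11949/47407 ≈ -0.25205)
q(v) = 9 - 35*v (q(v) = -35*v + 9 = 9 - 35*v)
q(s) - M = (9 - 35*151) - 1*(-11949/47407) = (9 - 5285) + 11949/47407 = -5276 + 11949/47407 = -250107383/47407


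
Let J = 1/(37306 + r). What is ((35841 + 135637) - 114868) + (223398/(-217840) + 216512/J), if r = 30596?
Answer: 228757742977083/15560 ≈ 1.4702e+10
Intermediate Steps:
J = 1/67902 (J = 1/(37306 + 30596) = 1/67902 ≈ 1.4727e-5)
((35841 + 135637) - 114868) + (223398/(-217840) + 216512/J) = ((35841 + 135637) - 114868) + (223398/(-217840) + 216512/(1/67902)) = (171478 - 114868) + (223398*(-1/217840) + 216512*67902) = 56610 + (-15957/15560 + 14701597824) = 56610 + 228756862125483/15560 = 228757742977083/15560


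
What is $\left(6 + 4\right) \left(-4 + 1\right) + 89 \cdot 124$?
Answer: $11006$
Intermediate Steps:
$\left(6 + 4\right) \left(-4 + 1\right) + 89 \cdot 124 = 10 \left(-3\right) + 11036 = -30 + 11036 = 11006$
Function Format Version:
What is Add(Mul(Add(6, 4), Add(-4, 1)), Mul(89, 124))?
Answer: 11006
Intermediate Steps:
Add(Mul(Add(6, 4), Add(-4, 1)), Mul(89, 124)) = Add(Mul(10, -3), 11036) = Add(-30, 11036) = 11006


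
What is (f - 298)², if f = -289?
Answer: 344569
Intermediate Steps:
(f - 298)² = (-289 - 298)² = (-587)² = 344569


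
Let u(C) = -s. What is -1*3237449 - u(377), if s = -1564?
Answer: -3239013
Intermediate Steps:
u(C) = 1564 (u(C) = -1*(-1564) = 1564)
-1*3237449 - u(377) = -1*3237449 - 1*1564 = -3237449 - 1564 = -3239013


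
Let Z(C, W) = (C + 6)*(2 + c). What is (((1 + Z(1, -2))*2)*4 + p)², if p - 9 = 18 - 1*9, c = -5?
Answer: 20164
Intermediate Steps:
Z(C, W) = -18 - 3*C (Z(C, W) = (C + 6)*(2 - 5) = (6 + C)*(-3) = -18 - 3*C)
p = 18 (p = 9 + (18 - 1*9) = 9 + (18 - 9) = 9 + 9 = 18)
(((1 + Z(1, -2))*2)*4 + p)² = (((1 + (-18 - 3*1))*2)*4 + 18)² = (((1 + (-18 - 3))*2)*4 + 18)² = (((1 - 21)*2)*4 + 18)² = (-20*2*4 + 18)² = (-40*4 + 18)² = (-160 + 18)² = (-142)² = 20164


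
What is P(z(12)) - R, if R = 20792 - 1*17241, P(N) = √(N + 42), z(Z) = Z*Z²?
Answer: -3551 + √1770 ≈ -3508.9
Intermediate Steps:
z(Z) = Z³
P(N) = √(42 + N)
R = 3551 (R = 20792 - 17241 = 3551)
P(z(12)) - R = √(42 + 12³) - 1*3551 = √(42 + 1728) - 3551 = √1770 - 3551 = -3551 + √1770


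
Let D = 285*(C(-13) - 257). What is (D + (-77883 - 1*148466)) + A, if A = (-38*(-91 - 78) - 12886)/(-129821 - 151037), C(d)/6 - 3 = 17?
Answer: -37269010794/140429 ≈ -2.6539e+5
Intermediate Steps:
C(d) = 120 (C(d) = 18 + 6*17 = 18 + 102 = 120)
A = 3232/140429 (A = (-38*(-169) - 12886)/(-280858) = (6422 - 12886)*(-1/280858) = -6464*(-1/280858) = 3232/140429 ≈ 0.023015)
D = -39045 (D = 285*(120 - 257) = 285*(-137) = -39045)
(D + (-77883 - 1*148466)) + A = (-39045 + (-77883 - 1*148466)) + 3232/140429 = (-39045 + (-77883 - 148466)) + 3232/140429 = (-39045 - 226349) + 3232/140429 = -265394 + 3232/140429 = -37269010794/140429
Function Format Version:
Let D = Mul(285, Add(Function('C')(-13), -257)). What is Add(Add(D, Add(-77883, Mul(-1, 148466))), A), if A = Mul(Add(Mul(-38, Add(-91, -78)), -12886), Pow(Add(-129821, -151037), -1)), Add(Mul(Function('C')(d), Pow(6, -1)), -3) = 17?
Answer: Rational(-37269010794, 140429) ≈ -2.6539e+5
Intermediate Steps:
Function('C')(d) = 120 (Function('C')(d) = Add(18, Mul(6, 17)) = Add(18, 102) = 120)
A = Rational(3232, 140429) (A = Mul(Add(Mul(-38, -169), -12886), Pow(-280858, -1)) = Mul(Add(6422, -12886), Rational(-1, 280858)) = Mul(-6464, Rational(-1, 280858)) = Rational(3232, 140429) ≈ 0.023015)
D = -39045 (D = Mul(285, Add(120, -257)) = Mul(285, -137) = -39045)
Add(Add(D, Add(-77883, Mul(-1, 148466))), A) = Add(Add(-39045, Add(-77883, Mul(-1, 148466))), Rational(3232, 140429)) = Add(Add(-39045, Add(-77883, -148466)), Rational(3232, 140429)) = Add(Add(-39045, -226349), Rational(3232, 140429)) = Add(-265394, Rational(3232, 140429)) = Rational(-37269010794, 140429)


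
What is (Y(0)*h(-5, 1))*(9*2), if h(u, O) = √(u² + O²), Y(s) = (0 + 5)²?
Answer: 450*√26 ≈ 2294.6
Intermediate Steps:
Y(s) = 25 (Y(s) = 5² = 25)
h(u, O) = √(O² + u²)
(Y(0)*h(-5, 1))*(9*2) = (25*√(1² + (-5)²))*(9*2) = (25*√(1 + 25))*18 = (25*√26)*18 = 450*√26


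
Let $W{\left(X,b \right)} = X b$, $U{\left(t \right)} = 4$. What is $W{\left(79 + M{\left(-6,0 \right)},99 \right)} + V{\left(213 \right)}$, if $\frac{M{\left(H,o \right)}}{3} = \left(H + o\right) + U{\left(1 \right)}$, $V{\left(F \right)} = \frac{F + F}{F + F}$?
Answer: $7228$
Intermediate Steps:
$V{\left(F \right)} = 1$ ($V{\left(F \right)} = \frac{2 F}{2 F} = 2 F \frac{1}{2 F} = 1$)
$M{\left(H,o \right)} = 12 + 3 H + 3 o$ ($M{\left(H,o \right)} = 3 \left(\left(H + o\right) + 4\right) = 3 \left(4 + H + o\right) = 12 + 3 H + 3 o$)
$W{\left(79 + M{\left(-6,0 \right)},99 \right)} + V{\left(213 \right)} = \left(79 + \left(12 + 3 \left(-6\right) + 3 \cdot 0\right)\right) 99 + 1 = \left(79 + \left(12 - 18 + 0\right)\right) 99 + 1 = \left(79 - 6\right) 99 + 1 = 73 \cdot 99 + 1 = 7227 + 1 = 7228$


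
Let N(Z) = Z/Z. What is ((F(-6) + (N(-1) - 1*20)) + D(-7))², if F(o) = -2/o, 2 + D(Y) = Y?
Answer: 6889/9 ≈ 765.44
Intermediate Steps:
D(Y) = -2 + Y
N(Z) = 1
((F(-6) + (N(-1) - 1*20)) + D(-7))² = ((-2/(-6) + (1 - 1*20)) + (-2 - 7))² = ((-2*(-⅙) + (1 - 20)) - 9)² = ((⅓ - 19) - 9)² = (-56/3 - 9)² = (-83/3)² = 6889/9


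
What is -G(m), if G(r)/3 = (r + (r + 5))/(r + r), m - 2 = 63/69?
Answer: -747/134 ≈ -5.5746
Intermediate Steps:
m = 67/23 (m = 2 + 63/69 = 2 + 63*(1/69) = 2 + 21/23 = 67/23 ≈ 2.9130)
G(r) = 3*(5 + 2*r)/(2*r) (G(r) = 3*((r + (r + 5))/(r + r)) = 3*((r + (5 + r))/((2*r))) = 3*((5 + 2*r)*(1/(2*r))) = 3*((5 + 2*r)/(2*r)) = 3*(5 + 2*r)/(2*r))
-G(m) = -(3 + 15/(2*(67/23))) = -(3 + (15/2)*(23/67)) = -(3 + 345/134) = -1*747/134 = -747/134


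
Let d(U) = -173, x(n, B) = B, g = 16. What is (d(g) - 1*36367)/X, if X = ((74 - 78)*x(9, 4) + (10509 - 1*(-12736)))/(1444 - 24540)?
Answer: 3233440/89 ≈ 36331.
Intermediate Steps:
X = -23229/23096 (X = ((74 - 78)*4 + (10509 - 1*(-12736)))/(1444 - 24540) = (-4*4 + (10509 + 12736))/(-23096) = (-16 + 23245)*(-1/23096) = 23229*(-1/23096) = -23229/23096 ≈ -1.0058)
(d(g) - 1*36367)/X = (-173 - 1*36367)/(-23229/23096) = (-173 - 36367)*(-23096/23229) = -36540*(-23096/23229) = 3233440/89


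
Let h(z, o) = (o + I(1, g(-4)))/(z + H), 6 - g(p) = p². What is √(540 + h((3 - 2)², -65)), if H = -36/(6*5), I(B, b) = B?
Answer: 2*√215 ≈ 29.326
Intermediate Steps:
g(p) = 6 - p²
H = -6/5 (H = -36/30 = -36*1/30 = -6/5 ≈ -1.2000)
h(z, o) = (1 + o)/(-6/5 + z) (h(z, o) = (o + 1)/(z - 6/5) = (1 + o)/(-6/5 + z))
√(540 + h((3 - 2)², -65)) = √(540 + 5*(1 - 65)/(-6 + 5*(3 - 2)²)) = √(540 + 5*(-64)/(-6 + 5*1²)) = √(540 + 5*(-64)/(-6 + 5*1)) = √(540 + 5*(-64)/(-6 + 5)) = √(540 + 5*(-64)/(-1)) = √(540 + 5*(-1)*(-64)) = √(540 + 320) = √860 = 2*√215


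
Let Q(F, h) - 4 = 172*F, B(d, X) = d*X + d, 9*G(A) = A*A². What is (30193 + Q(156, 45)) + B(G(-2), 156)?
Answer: 512005/9 ≈ 56889.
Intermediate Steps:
G(A) = A³/9 (G(A) = (A*A²)/9 = A³/9)
B(d, X) = d + X*d (B(d, X) = X*d + d = d + X*d)
Q(F, h) = 4 + 172*F
(30193 + Q(156, 45)) + B(G(-2), 156) = (30193 + (4 + 172*156)) + ((⅑)*(-2)³)*(1 + 156) = (30193 + (4 + 26832)) + ((⅑)*(-8))*157 = (30193 + 26836) - 8/9*157 = 57029 - 1256/9 = 512005/9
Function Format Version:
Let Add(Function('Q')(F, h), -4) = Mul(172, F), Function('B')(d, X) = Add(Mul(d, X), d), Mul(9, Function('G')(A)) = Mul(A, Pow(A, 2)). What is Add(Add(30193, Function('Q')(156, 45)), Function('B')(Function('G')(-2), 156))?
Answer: Rational(512005, 9) ≈ 56889.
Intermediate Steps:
Function('G')(A) = Mul(Rational(1, 9), Pow(A, 3)) (Function('G')(A) = Mul(Rational(1, 9), Mul(A, Pow(A, 2))) = Mul(Rational(1, 9), Pow(A, 3)))
Function('B')(d, X) = Add(d, Mul(X, d)) (Function('B')(d, X) = Add(Mul(X, d), d) = Add(d, Mul(X, d)))
Function('Q')(F, h) = Add(4, Mul(172, F))
Add(Add(30193, Function('Q')(156, 45)), Function('B')(Function('G')(-2), 156)) = Add(Add(30193, Add(4, Mul(172, 156))), Mul(Mul(Rational(1, 9), Pow(-2, 3)), Add(1, 156))) = Add(Add(30193, Add(4, 26832)), Mul(Mul(Rational(1, 9), -8), 157)) = Add(Add(30193, 26836), Mul(Rational(-8, 9), 157)) = Add(57029, Rational(-1256, 9)) = Rational(512005, 9)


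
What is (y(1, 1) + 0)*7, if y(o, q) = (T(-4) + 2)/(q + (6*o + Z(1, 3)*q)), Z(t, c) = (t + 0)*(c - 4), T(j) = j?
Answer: -7/3 ≈ -2.3333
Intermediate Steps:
Z(t, c) = t*(-4 + c)
y(o, q) = -1/(3*o) (y(o, q) = (-4 + 2)/(q + (6*o + (1*(-4 + 3))*q)) = -2/(q + (6*o + (1*(-1))*q)) = -2/(q + (6*o - q)) = -2/(q + (-q + 6*o)) = -2*1/(6*o) = -1/(3*o))
(y(1, 1) + 0)*7 = (-⅓/1 + 0)*7 = (-⅓*1 + 0)*7 = (-⅓ + 0)*7 = -⅓*7 = -7/3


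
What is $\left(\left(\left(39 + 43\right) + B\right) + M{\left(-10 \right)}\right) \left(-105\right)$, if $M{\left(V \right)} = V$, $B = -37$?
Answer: $-3675$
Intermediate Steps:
$\left(\left(\left(39 + 43\right) + B\right) + M{\left(-10 \right)}\right) \left(-105\right) = \left(\left(\left(39 + 43\right) - 37\right) - 10\right) \left(-105\right) = \left(\left(82 - 37\right) - 10\right) \left(-105\right) = \left(45 - 10\right) \left(-105\right) = 35 \left(-105\right) = -3675$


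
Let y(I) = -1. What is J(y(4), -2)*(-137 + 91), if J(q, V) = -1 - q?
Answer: 0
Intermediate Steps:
J(y(4), -2)*(-137 + 91) = (-1 - 1*(-1))*(-137 + 91) = (-1 + 1)*(-46) = 0*(-46) = 0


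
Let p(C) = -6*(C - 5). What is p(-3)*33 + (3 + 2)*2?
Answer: 1594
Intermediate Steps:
p(C) = 30 - 6*C (p(C) = -6*(-5 + C) = 30 - 6*C)
p(-3)*33 + (3 + 2)*2 = (30 - 6*(-3))*33 + (3 + 2)*2 = (30 + 18)*33 + 5*2 = 48*33 + 10 = 1584 + 10 = 1594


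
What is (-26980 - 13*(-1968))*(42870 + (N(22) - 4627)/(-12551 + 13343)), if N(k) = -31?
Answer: -5923992659/99 ≈ -5.9838e+7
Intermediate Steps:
(-26980 - 13*(-1968))*(42870 + (N(22) - 4627)/(-12551 + 13343)) = (-26980 - 13*(-1968))*(42870 + (-31 - 4627)/(-12551 + 13343)) = (-26980 + 25584)*(42870 - 4658/792) = -1396*(42870 - 4658*1/792) = -1396*(42870 - 2329/396) = -1396*16974191/396 = -5923992659/99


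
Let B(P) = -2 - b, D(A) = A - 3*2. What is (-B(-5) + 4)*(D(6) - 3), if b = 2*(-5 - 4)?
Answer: 36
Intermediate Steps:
D(A) = -6 + A (D(A) = A - 6 = -6 + A)
b = -18 (b = 2*(-9) = -18)
B(P) = 16 (B(P) = -2 - 1*(-18) = -2 + 18 = 16)
(-B(-5) + 4)*(D(6) - 3) = (-1*16 + 4)*((-6 + 6) - 3) = (-16 + 4)*(0 - 3) = -12*(-3) = 36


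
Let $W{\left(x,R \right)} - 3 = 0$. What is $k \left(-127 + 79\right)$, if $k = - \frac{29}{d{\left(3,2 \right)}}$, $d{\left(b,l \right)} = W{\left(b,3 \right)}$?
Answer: $464$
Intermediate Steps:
$W{\left(x,R \right)} = 3$ ($W{\left(x,R \right)} = 3 + 0 = 3$)
$d{\left(b,l \right)} = 3$
$k = - \frac{29}{3} \approx -9.6667$
$k \left(-127 + 79\right) = - \frac{29 \left(-127 + 79\right)}{3} = \left(- \frac{29}{3}\right) \left(-48\right) = 464$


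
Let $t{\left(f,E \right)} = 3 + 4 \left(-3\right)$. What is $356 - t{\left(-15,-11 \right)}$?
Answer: $365$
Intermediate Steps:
$t{\left(f,E \right)} = -9$ ($t{\left(f,E \right)} = 3 - 12 = -9$)
$356 - t{\left(-15,-11 \right)} = 356 - -9 = 356 + 9 = 365$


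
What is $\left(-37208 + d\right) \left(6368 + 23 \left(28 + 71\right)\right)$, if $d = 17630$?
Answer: $-169251810$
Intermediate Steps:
$\left(-37208 + d\right) \left(6368 + 23 \left(28 + 71\right)\right) = \left(-37208 + 17630\right) \left(6368 + 23 \left(28 + 71\right)\right) = - 19578 \left(6368 + 23 \cdot 99\right) = - 19578 \left(6368 + 2277\right) = \left(-19578\right) 8645 = -169251810$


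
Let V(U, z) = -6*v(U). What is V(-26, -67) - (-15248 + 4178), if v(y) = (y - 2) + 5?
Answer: 11208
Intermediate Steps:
v(y) = 3 + y (v(y) = (-2 + y) + 5 = 3 + y)
V(U, z) = -18 - 6*U (V(U, z) = -6*(3 + U) = -18 - 6*U)
V(-26, -67) - (-15248 + 4178) = (-18 - 6*(-26)) - (-15248 + 4178) = (-18 + 156) - 1*(-11070) = 138 + 11070 = 11208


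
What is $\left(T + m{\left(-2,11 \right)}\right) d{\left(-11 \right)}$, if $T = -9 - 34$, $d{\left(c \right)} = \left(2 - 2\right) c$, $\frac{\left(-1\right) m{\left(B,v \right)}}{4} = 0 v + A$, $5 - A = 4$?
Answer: $0$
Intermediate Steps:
$A = 1$ ($A = 5 - 4 = 1$)
$m{\left(B,v \right)} = -4$ ($m{\left(B,v \right)} = - 4 \left(0 v + 1\right) = - 4 \left(0 + 1\right) = \left(-4\right) 1 = -4$)
$d{\left(c \right)} = 0$ ($d{\left(c \right)} = 0 c = 0$)
$T = -43$
$\left(T + m{\left(-2,11 \right)}\right) d{\left(-11 \right)} = \left(-43 - 4\right) 0 = \left(-47\right) 0 = 0$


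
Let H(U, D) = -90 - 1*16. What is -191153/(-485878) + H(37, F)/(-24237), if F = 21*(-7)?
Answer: 4684478329/11776225086 ≈ 0.39779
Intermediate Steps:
F = -147
H(U, D) = -106 (H(U, D) = -90 - 16 = -106)
-191153/(-485878) + H(37, F)/(-24237) = -191153/(-485878) - 106/(-24237) = -191153*(-1/485878) - 106*(-1/24237) = 191153/485878 + 106/24237 = 4684478329/11776225086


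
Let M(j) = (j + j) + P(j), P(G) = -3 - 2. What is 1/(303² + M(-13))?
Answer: 1/91778 ≈ 1.0896e-5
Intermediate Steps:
P(G) = -5
M(j) = -5 + 2*j (M(j) = (j + j) - 5 = 2*j - 5 = -5 + 2*j)
1/(303² + M(-13)) = 1/(303² + (-5 + 2*(-13))) = 1/(91809 + (-5 - 26)) = 1/(91809 - 31) = 1/91778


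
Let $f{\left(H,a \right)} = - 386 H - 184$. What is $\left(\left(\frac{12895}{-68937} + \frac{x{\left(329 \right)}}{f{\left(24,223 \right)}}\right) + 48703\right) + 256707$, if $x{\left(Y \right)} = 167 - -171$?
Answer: $\frac{99459255712747}{325658388} \approx 3.0541 \cdot 10^{5}$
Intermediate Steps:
$x{\left(Y \right)} = 338$ ($x{\left(Y \right)} = 167 + 171 = 338$)
$f{\left(H,a \right)} = -184 - 386 H$
$\left(\left(\frac{12895}{-68937} + \frac{x{\left(329 \right)}}{f{\left(24,223 \right)}}\right) + 48703\right) + 256707 = \left(\left(\frac{12895}{-68937} + \frac{338}{-184 - 9264}\right) + 48703\right) + 256707 = \left(\left(12895 \left(- \frac{1}{68937}\right) + \frac{338}{-184 - 9264}\right) + 48703\right) + 256707 = \left(\left(- \frac{12895}{68937} + \frac{338}{-9448}\right) + 48703\right) + 256707 = \left(\left(- \frac{12895}{68937} + 338 \left(- \frac{1}{9448}\right)\right) + 48703\right) + 256707 = \left(\left(- \frac{12895}{68937} - \frac{169}{4724}\right) + 48703\right) + 256707 = \left(- \frac{72566333}{325658388} + 48703\right) + 256707 = \frac{15860467904431}{325658388} + 256707 = \frac{99459255712747}{325658388}$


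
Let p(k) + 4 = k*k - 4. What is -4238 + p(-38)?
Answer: -2802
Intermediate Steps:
p(k) = -8 + k² (p(k) = -4 + (k*k - 4) = -4 + (k² - 4) = -4 + (-4 + k²) = -8 + k²)
-4238 + p(-38) = -4238 + (-8 + (-38)²) = -4238 + (-8 + 1444) = -4238 + 1436 = -2802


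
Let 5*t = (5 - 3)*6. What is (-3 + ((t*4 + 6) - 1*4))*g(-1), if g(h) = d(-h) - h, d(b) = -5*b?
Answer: -172/5 ≈ -34.400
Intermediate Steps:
g(h) = 4*h (g(h) = -(-5)*h - h = 5*h - h = 4*h)
t = 12/5 (t = ((5 - 3)*6)/5 = (2*6)/5 = (⅕)*12 = 12/5 ≈ 2.4000)
(-3 + ((t*4 + 6) - 1*4))*g(-1) = (-3 + (((12/5)*4 + 6) - 1*4))*(4*(-1)) = (-3 + ((48/5 + 6) - 4))*(-4) = (-3 + (78/5 - 4))*(-4) = (-3 + 58/5)*(-4) = (43/5)*(-4) = -172/5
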